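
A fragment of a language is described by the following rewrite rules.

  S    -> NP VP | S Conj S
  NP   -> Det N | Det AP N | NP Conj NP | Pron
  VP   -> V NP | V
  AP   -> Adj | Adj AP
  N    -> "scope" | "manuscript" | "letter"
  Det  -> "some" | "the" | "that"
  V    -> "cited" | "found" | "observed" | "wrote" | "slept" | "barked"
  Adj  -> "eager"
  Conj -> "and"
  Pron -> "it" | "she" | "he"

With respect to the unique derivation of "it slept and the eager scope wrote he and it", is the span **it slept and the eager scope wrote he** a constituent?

[S [S [NP [Pron it]] [VP [V slept]]] [Conj and] [S [NP [Det the] [AP [Adj eager]] [N scope]] [VP [V wrote] [NP [NP [Pron he]] [Conj and] [NP [Pron it]]]]]]
The smallest constituent containing 'it slept and the eager scope wrote he' is the S spanning 'it slept and the eager scope wrote he and it'; no single node in the tree dominates exactly the given words.

No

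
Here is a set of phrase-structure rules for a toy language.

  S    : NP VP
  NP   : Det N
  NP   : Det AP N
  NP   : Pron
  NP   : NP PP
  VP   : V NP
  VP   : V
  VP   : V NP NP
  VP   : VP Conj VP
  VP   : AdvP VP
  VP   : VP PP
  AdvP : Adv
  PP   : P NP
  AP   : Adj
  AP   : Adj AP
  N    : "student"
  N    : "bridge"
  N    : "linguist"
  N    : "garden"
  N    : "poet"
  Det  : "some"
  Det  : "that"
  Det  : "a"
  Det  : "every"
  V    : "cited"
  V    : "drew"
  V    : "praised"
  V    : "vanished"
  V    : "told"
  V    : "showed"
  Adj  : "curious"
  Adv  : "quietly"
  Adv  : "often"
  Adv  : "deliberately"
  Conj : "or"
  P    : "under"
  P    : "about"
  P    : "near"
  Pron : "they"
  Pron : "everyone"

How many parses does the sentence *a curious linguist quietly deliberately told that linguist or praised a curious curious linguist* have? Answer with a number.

Two of the 3 distinct bracketings:
[S [NP [Det a] [AP [Adj curious]] [N linguist]] [VP [VP [AdvP [Adv quietly]] [VP [AdvP [Adv deliberately]] [VP [V told] [NP [Det that] [N linguist]]]]] [Conj or] [VP [V praised] [NP [Det a] [AP [Adj curious] [AP [Adj curious]]] [N linguist]]]]]
[S [NP [Det a] [AP [Adj curious]] [N linguist]] [VP [AdvP [Adv quietly]] [VP [VP [AdvP [Adv deliberately]] [VP [V told] [NP [Det that] [N linguist]]]] [Conj or] [VP [V praised] [NP [Det a] [AP [Adj curious] [AP [Adj curious]]] [N linguist]]]]]]
The trees differ in how a recursive rule is bracketed over the same span.

3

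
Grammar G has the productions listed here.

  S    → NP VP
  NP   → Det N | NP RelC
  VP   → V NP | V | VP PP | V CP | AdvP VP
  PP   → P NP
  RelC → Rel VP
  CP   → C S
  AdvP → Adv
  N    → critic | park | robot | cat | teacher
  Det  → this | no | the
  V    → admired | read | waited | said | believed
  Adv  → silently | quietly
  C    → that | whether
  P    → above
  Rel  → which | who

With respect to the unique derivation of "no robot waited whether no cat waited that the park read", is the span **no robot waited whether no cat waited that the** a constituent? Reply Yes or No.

No

[S [NP [Det no] [N robot]] [VP [V waited] [CP [C whether] [S [NP [Det no] [N cat]] [VP [V waited] [CP [C that] [S [NP [Det the] [N park]] [VP [V read]]]]]]]]]
The smallest constituent containing 'no robot waited whether no cat waited that the' is the S spanning 'no robot waited whether no cat waited that the park read'; no single node in the tree dominates exactly the given words.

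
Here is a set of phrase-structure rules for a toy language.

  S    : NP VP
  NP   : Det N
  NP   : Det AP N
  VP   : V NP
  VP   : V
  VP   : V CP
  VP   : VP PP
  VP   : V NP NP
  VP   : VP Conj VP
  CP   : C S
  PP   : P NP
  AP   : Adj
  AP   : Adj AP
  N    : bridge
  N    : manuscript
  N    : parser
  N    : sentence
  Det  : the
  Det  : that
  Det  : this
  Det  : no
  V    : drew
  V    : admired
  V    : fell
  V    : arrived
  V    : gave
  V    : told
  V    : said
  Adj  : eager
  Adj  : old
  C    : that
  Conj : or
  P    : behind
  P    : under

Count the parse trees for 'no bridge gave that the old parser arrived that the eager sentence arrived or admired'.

Two of the 3 distinct bracketings:
[S [NP [Det no] [N bridge]] [VP [V gave] [CP [C that] [S [NP [Det the] [AP [Adj old]] [N parser]] [VP [V arrived] [CP [C that] [S [NP [Det the] [AP [Adj eager]] [N sentence]] [VP [VP [V arrived]] [Conj or] [VP [V admired]]]]]]]]]]
[S [NP [Det no] [N bridge]] [VP [V gave] [CP [C that] [S [NP [Det the] [AP [Adj old]] [N parser]] [VP [VP [V arrived] [CP [C that] [S [NP [Det the] [AP [Adj eager]] [N sentence]] [VP [V arrived]]]]] [Conj or] [VP [V admired]]]]]]]
The trees differ in how a recursive rule is bracketed over the same span.

3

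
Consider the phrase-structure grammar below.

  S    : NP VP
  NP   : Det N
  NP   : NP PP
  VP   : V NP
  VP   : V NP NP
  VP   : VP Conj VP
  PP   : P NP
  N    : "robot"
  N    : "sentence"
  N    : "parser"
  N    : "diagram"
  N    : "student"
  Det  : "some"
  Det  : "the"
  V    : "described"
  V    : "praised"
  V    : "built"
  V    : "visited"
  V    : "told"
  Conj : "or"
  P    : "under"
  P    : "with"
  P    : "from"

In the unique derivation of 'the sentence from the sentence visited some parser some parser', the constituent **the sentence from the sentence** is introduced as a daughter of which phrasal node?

[S [NP [NP [Det the] [N sentence]] [PP [P from] [NP [Det the] [N sentence]]]] [VP [V visited] [NP [Det some] [N parser]] [NP [Det some] [N parser]]]]
The span 'the sentence from the sentence' is the NP node built by NP → NP PP.
Its mother is the S built by S → NP VP.

S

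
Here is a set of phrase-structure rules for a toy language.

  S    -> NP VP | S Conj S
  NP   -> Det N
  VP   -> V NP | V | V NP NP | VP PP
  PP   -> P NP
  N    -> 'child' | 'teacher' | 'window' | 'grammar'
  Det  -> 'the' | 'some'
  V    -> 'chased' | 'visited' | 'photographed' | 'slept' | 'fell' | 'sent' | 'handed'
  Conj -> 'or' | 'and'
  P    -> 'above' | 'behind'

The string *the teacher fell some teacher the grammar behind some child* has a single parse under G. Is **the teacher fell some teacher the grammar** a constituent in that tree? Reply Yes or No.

[S [NP [Det the] [N teacher]] [VP [VP [V fell] [NP [Det some] [N teacher]] [NP [Det the] [N grammar]]] [PP [P behind] [NP [Det some] [N child]]]]]
The smallest constituent containing 'the teacher fell some teacher the grammar' is the S spanning 'the teacher fell some teacher the grammar behind some child'; no single node in the tree dominates exactly the given words.

No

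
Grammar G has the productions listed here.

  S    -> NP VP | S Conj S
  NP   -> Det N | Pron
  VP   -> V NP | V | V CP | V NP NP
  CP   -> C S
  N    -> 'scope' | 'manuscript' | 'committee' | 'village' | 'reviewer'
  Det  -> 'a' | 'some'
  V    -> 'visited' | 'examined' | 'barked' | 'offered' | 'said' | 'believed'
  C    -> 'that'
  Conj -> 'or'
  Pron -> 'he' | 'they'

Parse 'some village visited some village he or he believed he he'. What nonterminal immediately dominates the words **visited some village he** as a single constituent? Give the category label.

VP

[S [S [NP [Det some] [N village]] [VP [V visited] [NP [Det some] [N village]] [NP [Pron he]]]] [Conj or] [S [NP [Pron he]] [VP [V believed] [NP [Pron he]] [NP [Pron he]]]]]
The span 'visited some village he' is the VP node built by VP → V NP NP.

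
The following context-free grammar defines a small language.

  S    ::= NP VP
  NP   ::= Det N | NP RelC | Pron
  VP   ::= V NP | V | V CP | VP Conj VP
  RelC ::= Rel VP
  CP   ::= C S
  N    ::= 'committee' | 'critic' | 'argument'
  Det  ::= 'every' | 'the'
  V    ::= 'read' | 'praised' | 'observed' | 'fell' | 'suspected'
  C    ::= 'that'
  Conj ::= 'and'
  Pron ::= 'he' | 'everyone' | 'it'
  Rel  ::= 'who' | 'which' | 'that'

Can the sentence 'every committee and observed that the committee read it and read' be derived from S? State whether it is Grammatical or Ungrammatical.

Ungrammatical

For S → NP VP, the only prefix that parses as NP is 'every committee', but the remainder 'and observed that the committee read it and read' is not a VP under these rules.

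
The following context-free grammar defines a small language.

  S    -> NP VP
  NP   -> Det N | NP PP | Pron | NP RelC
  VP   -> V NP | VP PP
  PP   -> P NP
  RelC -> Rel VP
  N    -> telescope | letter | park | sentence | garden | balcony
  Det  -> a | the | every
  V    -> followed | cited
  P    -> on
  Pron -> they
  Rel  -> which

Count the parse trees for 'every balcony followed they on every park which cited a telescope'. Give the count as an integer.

Two of the 3 distinct bracketings:
[S [NP [Det every] [N balcony]] [VP [V followed] [NP [NP [Pron they]] [PP [P on] [NP [NP [Det every] [N park]] [RelC [Rel which] [VP [V cited] [NP [Det a] [N telescope]]]]]]]]]
[S [NP [Det every] [N balcony]] [VP [V followed] [NP [NP [NP [Pron they]] [PP [P on] [NP [Det every] [N park]]]] [RelC [Rel which] [VP [V cited] [NP [Det a] [N telescope]]]]]]]
The trees differ in how a recursive rule is bracketed over the same span.

3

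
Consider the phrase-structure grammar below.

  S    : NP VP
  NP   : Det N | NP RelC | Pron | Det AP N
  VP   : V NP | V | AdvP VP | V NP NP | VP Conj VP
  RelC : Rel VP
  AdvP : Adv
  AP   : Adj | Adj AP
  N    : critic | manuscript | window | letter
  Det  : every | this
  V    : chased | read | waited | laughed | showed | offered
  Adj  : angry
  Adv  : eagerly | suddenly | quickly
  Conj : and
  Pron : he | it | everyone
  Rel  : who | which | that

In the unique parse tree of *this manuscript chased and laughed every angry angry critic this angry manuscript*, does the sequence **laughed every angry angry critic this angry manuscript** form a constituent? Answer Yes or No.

Yes

[S [NP [Det this] [N manuscript]] [VP [VP [V chased]] [Conj and] [VP [V laughed] [NP [Det every] [AP [Adj angry] [AP [Adj angry]]] [N critic]] [NP [Det this] [AP [Adj angry]] [N manuscript]]]]]
The words 'laughed every angry angry critic this angry manuscript' are exhaustively dominated by a single VP node (built by VP → V NP NP), so they form a constituent.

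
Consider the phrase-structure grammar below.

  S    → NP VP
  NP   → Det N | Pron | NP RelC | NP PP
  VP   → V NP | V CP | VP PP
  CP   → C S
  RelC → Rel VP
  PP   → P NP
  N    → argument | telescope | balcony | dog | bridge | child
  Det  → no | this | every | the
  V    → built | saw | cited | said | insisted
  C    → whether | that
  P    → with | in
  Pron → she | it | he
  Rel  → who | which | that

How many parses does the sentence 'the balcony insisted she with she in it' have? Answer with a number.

Two of the 5 distinct bracketings:
[S [NP [Det the] [N balcony]] [VP [V insisted] [NP [NP [Pron she]] [PP [P with] [NP [NP [Pron she]] [PP [P in] [NP [Pron it]]]]]]]]
[S [NP [Det the] [N balcony]] [VP [V insisted] [NP [NP [NP [Pron she]] [PP [P with] [NP [Pron she]]]] [PP [P in] [NP [Pron it]]]]]]
The trees differ in how a recursive rule is bracketed over the same span.

5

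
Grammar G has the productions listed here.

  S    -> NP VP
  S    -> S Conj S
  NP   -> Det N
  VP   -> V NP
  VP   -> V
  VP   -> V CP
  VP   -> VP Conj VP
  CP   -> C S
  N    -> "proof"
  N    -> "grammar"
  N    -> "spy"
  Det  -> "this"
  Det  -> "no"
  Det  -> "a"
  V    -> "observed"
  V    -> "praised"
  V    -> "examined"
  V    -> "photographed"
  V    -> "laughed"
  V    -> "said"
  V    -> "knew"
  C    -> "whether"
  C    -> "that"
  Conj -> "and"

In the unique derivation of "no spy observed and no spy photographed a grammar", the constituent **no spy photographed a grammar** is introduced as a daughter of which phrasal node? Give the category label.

[S [S [NP [Det no] [N spy]] [VP [V observed]]] [Conj and] [S [NP [Det no] [N spy]] [VP [V photographed] [NP [Det a] [N grammar]]]]]
The span 'no spy photographed a grammar' is the S node built by S → NP VP.
Its mother is the S built by S → S Conj S.

S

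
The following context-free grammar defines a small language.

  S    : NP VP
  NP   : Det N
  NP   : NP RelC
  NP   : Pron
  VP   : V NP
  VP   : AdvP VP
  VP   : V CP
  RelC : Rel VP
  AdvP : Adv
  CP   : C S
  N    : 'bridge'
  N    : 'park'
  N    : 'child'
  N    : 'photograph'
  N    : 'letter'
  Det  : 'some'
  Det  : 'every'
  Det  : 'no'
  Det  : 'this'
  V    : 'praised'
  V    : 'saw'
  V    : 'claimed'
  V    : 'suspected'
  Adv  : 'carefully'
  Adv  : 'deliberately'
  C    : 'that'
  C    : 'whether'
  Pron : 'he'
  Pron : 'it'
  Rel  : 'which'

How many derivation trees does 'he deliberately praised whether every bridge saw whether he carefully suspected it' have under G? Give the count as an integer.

1

[S [NP [Pron he]] [VP [AdvP [Adv deliberately]] [VP [V praised] [CP [C whether] [S [NP [Det every] [N bridge]] [VP [V saw] [CP [C whether] [S [NP [Pron he]] [VP [AdvP [Adv carefully]] [VP [V suspected] [NP [Pron it]]]]]]]]]]]]
No rule offers an alternative attachment or grouping for any span, so this is the only derivation.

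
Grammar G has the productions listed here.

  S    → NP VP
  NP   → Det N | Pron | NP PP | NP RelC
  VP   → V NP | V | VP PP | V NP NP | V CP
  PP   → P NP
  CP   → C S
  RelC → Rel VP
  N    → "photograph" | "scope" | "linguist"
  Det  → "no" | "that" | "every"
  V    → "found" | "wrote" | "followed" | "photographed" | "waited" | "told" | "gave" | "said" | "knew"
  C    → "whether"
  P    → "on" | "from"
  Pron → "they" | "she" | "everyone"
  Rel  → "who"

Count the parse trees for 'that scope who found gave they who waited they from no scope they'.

Two of the 4 distinct bracketings:
[S [NP [NP [Det that] [N scope]] [RelC [Rel who] [VP [V found]]]] [VP [V gave] [NP [NP [Pron they]] [RelC [Rel who] [VP [V waited] [NP [NP [Pron they]] [PP [P from] [NP [Det no] [N scope]]]] [NP [Pron they]]]]]]]
[S [NP [NP [Det that] [N scope]] [RelC [Rel who] [VP [V found]]]] [VP [V gave] [NP [NP [NP [Pron they]] [RelC [Rel who] [VP [V waited] [NP [Pron they]]]]] [PP [P from] [NP [Det no] [N scope]]]] [NP [Pron they]]]]
The trees differ in how a recursive rule is bracketed over the same span.

4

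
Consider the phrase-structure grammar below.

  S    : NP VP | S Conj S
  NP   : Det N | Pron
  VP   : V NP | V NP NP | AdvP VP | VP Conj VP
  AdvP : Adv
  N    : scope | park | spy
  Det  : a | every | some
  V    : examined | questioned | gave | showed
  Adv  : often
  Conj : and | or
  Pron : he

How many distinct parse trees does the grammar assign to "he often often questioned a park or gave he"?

Two of the 3 distinct bracketings:
[S [NP [Pron he]] [VP [AdvP [Adv often]] [VP [AdvP [Adv often]] [VP [VP [V questioned] [NP [Det a] [N park]]] [Conj or] [VP [V gave] [NP [Pron he]]]]]]]
[S [NP [Pron he]] [VP [AdvP [Adv often]] [VP [VP [AdvP [Adv often]] [VP [V questioned] [NP [Det a] [N park]]]] [Conj or] [VP [V gave] [NP [Pron he]]]]]]
The trees differ in how a recursive rule is bracketed over the same span.

3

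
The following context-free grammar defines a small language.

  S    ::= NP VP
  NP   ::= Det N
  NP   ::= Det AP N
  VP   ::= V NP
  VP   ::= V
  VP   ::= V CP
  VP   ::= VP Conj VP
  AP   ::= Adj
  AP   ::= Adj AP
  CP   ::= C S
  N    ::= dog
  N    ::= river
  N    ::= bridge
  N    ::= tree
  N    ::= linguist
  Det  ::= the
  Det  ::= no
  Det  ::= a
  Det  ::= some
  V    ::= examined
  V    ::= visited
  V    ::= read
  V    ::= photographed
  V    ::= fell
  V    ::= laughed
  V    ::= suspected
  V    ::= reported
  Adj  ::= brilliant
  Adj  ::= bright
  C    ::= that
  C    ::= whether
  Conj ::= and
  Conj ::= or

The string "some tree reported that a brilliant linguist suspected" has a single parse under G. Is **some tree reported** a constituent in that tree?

[S [NP [Det some] [N tree]] [VP [V reported] [CP [C that] [S [NP [Det a] [AP [Adj brilliant]] [N linguist]] [VP [V suspected]]]]]]
The smallest constituent containing 'some tree reported' is the S spanning 'some tree reported that a brilliant linguist suspected'; no single node in the tree dominates exactly the given words.

No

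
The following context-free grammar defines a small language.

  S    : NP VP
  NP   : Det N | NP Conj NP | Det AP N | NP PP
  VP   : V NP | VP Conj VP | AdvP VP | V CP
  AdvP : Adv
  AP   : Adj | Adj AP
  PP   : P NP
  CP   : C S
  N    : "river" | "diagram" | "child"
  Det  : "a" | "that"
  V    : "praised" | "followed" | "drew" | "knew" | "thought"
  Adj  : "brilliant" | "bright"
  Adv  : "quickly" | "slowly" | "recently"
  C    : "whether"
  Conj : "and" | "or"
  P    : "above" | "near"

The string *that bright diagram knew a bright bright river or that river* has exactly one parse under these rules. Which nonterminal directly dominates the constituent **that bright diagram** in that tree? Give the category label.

S
  NP
    Det: that
    AP
      Adj: bright
    N: diagram
  VP
    V: knew
    NP
      NP
        Det: a
        AP
          Adj: bright
          AP
            Adj: bright
        N: river
      Conj: or
      NP
        Det: that
        N: river
The span 'that bright diagram' is the NP node built by NP → Det AP N.
Its mother is the S built by S → NP VP.

S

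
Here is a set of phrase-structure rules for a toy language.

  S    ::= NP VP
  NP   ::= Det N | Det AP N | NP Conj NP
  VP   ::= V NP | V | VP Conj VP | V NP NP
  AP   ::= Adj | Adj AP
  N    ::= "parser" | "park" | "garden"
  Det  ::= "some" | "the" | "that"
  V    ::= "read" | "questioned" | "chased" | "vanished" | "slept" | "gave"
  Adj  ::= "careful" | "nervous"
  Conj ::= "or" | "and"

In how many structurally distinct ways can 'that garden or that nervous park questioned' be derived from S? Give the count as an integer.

[S [NP [NP [Det that] [N garden]] [Conj or] [NP [Det that] [AP [Adj nervous]] [N park]]] [VP [V questioned]]]
No rule offers an alternative attachment or grouping for any span, so this is the only derivation.

1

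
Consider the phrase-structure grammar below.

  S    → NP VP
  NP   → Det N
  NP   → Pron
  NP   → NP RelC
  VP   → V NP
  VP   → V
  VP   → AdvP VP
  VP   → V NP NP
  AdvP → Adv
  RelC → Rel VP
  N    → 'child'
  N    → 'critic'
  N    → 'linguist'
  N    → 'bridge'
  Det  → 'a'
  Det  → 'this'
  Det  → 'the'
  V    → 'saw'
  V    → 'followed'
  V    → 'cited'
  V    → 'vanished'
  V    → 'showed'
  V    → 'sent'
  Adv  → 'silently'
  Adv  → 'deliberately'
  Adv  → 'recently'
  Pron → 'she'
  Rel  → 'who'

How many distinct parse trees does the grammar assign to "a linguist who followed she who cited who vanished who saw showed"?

Two of the 4 distinct bracketings:
[S [NP [NP [Det a] [N linguist]] [RelC [Rel who] [VP [V followed] [NP [NP [NP [NP [Pron she]] [RelC [Rel who] [VP [V cited]]]] [RelC [Rel who] [VP [V vanished]]]] [RelC [Rel who] [VP [V saw]]]]]]] [VP [V showed]]]
[S [NP [NP [NP [Det a] [N linguist]] [RelC [Rel who] [VP [V followed] [NP [NP [NP [Pron she]] [RelC [Rel who] [VP [V cited]]]] [RelC [Rel who] [VP [V vanished]]]]]]] [RelC [Rel who] [VP [V saw]]]] [VP [V showed]]]
The trees differ in how a recursive rule is bracketed over the same span.

4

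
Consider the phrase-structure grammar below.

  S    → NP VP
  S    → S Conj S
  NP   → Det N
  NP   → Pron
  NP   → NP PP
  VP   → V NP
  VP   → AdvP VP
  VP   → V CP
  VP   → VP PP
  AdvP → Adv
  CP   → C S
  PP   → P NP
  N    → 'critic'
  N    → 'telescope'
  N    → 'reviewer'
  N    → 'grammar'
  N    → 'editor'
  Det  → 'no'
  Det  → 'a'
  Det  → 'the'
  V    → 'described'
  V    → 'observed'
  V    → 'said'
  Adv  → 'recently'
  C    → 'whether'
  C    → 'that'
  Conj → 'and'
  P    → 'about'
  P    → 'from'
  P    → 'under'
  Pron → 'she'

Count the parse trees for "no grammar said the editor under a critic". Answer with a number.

The two bracketings:
[S [NP [Det no] [N grammar]] [VP [V said] [NP [NP [Det the] [N editor]] [PP [P under] [NP [Det a] [N critic]]]]]]
[S [NP [Det no] [N grammar]] [VP [VP [V said] [NP [Det the] [N editor]]] [PP [P under] [NP [Det a] [N critic]]]]]
The difference turns on whether NP → NP PP is used at the relevant span, versus an alternative expansion of NP.

2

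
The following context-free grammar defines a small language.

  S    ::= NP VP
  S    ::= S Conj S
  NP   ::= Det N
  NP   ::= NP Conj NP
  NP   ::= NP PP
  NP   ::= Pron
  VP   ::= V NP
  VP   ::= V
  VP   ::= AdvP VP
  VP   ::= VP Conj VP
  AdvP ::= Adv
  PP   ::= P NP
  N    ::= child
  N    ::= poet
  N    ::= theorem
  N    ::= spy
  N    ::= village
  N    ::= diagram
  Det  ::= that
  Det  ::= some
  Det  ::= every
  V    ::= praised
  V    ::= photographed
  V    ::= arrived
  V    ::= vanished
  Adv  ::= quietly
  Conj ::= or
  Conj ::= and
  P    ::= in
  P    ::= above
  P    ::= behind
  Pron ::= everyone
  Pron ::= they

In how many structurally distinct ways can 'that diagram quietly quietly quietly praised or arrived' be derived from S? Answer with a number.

Two of the 4 distinct bracketings:
[S [NP [Det that] [N diagram]] [VP [AdvP [Adv quietly]] [VP [AdvP [Adv quietly]] [VP [AdvP [Adv quietly]] [VP [VP [V praised]] [Conj or] [VP [V arrived]]]]]]]
[S [NP [Det that] [N diagram]] [VP [AdvP [Adv quietly]] [VP [AdvP [Adv quietly]] [VP [VP [AdvP [Adv quietly]] [VP [V praised]]] [Conj or] [VP [V arrived]]]]]]
The trees differ in how a recursive rule is bracketed over the same span.

4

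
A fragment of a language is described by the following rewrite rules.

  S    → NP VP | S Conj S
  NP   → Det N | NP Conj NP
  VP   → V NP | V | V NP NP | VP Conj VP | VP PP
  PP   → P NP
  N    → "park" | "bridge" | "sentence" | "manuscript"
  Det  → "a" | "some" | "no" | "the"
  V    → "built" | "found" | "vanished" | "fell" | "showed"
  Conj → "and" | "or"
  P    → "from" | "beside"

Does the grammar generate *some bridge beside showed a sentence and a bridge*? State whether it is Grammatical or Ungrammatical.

Ungrammatical

A P word can never sit immediately before a V word in any string this grammar generates, so the substring 'beside showed' rules out a derivation.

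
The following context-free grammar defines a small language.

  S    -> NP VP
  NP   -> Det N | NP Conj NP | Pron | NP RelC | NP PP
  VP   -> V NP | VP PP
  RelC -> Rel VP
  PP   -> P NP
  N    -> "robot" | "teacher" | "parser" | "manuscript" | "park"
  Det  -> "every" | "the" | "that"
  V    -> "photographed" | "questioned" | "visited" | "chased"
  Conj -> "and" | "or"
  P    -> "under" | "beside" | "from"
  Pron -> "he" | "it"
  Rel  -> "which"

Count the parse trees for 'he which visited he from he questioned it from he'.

6

Two of the 6 distinct bracketings:
[S [NP [NP [Pron he]] [RelC [Rel which] [VP [V visited] [NP [NP [Pron he]] [PP [P from] [NP [Pron he]]]]]]] [VP [V questioned] [NP [NP [Pron it]] [PP [P from] [NP [Pron he]]]]]]
[S [NP [NP [Pron he]] [RelC [Rel which] [VP [V visited] [NP [NP [Pron he]] [PP [P from] [NP [Pron he]]]]]]] [VP [VP [V questioned] [NP [Pron it]]] [PP [P from] [NP [Pron he]]]]]
The difference turns on whether VP → VP PP is used at the relevant span, versus an alternative expansion of VP.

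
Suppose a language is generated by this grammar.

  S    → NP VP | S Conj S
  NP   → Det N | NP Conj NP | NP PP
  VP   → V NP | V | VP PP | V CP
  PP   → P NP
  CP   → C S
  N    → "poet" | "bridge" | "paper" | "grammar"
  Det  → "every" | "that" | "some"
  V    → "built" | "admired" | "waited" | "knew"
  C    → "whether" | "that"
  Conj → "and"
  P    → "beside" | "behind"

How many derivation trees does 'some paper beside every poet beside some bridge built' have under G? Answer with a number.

The two bracketings:
[S [NP [NP [Det some] [N paper]] [PP [P beside] [NP [NP [Det every] [N poet]] [PP [P beside] [NP [Det some] [N bridge]]]]]] [VP [V built]]]
[S [NP [NP [NP [Det some] [N paper]] [PP [P beside] [NP [Det every] [N poet]]]] [PP [P beside] [NP [Det some] [N bridge]]]] [VP [V built]]]
The trees differ in how a recursive rule is bracketed over the same span.

2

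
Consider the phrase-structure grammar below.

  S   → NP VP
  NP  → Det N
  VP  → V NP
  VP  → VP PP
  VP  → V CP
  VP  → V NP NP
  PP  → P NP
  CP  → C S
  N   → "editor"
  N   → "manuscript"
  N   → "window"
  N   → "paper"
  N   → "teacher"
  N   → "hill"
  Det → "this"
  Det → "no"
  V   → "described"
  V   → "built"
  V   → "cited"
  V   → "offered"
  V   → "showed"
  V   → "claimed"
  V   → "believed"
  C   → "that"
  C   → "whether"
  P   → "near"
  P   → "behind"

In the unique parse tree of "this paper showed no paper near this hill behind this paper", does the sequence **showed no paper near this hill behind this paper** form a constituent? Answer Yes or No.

[S [NP [Det this] [N paper]] [VP [VP [VP [V showed] [NP [Det no] [N paper]]] [PP [P near] [NP [Det this] [N hill]]]] [PP [P behind] [NP [Det this] [N paper]]]]]
The words 'showed no paper near this hill behind this paper' are exhaustively dominated by a single VP node (built by VP → VP PP), so they form a constituent.

Yes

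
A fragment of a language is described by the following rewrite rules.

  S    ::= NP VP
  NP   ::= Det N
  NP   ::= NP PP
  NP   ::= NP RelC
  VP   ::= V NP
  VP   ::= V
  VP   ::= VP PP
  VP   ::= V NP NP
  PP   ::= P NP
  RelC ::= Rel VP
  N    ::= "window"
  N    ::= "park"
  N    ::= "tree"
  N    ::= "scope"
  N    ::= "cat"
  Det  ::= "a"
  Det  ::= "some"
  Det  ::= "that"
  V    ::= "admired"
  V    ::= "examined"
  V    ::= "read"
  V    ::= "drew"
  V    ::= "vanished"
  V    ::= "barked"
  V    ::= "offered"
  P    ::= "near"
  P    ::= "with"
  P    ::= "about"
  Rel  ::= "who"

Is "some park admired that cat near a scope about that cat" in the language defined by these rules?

Grammatical

S
  NP
    Det: some
    N: park
  VP
    V: admired
    NP
      NP
        Det: that
        N: cat
      PP
        P: near
        NP
          NP
            Det: a
            N: scope
          PP
            P: about
            NP
              Det: that
              N: cat
The bracketing above is licensed at every node by one of the given productions, with S at the root.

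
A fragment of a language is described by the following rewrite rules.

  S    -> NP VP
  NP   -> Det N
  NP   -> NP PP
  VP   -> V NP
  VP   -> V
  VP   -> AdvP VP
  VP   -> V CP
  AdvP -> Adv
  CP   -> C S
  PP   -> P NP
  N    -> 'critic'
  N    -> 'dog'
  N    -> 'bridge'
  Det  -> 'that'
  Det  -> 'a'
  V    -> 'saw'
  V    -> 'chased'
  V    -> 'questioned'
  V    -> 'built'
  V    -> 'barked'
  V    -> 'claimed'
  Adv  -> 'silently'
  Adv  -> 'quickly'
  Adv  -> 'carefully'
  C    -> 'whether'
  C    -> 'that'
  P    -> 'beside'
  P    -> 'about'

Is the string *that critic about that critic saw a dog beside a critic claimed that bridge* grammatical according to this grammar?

Ungrammatical

For S → NP VP, every NP-prefix leaves a non-VP remainder: after 'that critic' the remainder is not a VP; after 'that critic about that critic' the remainder is not a VP.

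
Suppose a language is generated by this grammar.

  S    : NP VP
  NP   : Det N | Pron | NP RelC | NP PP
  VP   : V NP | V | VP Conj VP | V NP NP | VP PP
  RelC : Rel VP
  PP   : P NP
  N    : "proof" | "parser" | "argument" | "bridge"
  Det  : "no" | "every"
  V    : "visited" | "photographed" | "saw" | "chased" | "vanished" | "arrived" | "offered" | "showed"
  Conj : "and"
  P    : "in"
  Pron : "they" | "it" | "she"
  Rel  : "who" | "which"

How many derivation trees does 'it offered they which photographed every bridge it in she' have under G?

6

Two of the 6 distinct bracketings:
[S [NP [Pron it]] [VP [V offered] [NP [NP [Pron they]] [RelC [Rel which] [VP [V photographed] [NP [Det every] [N bridge]] [NP [NP [Pron it]] [PP [P in] [NP [Pron she]]]]]]]]]
[S [NP [Pron it]] [VP [V offered] [NP [NP [Pron they]] [RelC [Rel which] [VP [VP [V photographed] [NP [Det every] [N bridge]] [NP [Pron it]]] [PP [P in] [NP [Pron she]]]]]]]]
The difference turns on whether NP → NP PP is used at the relevant span, versus an alternative expansion of NP.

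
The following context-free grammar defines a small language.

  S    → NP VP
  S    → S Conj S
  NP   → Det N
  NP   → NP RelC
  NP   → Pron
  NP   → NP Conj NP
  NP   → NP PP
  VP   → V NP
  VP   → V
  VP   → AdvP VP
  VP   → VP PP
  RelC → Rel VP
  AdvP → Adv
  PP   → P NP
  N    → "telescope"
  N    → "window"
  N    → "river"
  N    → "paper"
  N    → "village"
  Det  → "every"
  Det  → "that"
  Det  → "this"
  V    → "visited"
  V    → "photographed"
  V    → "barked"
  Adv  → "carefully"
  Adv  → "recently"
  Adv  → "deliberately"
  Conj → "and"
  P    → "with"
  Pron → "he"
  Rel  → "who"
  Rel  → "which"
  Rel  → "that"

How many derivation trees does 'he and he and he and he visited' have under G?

5

Two of the 5 distinct bracketings:
[S [NP [NP [Pron he]] [Conj and] [NP [NP [Pron he]] [Conj and] [NP [NP [Pron he]] [Conj and] [NP [Pron he]]]]] [VP [V visited]]]
[S [NP [NP [Pron he]] [Conj and] [NP [NP [NP [Pron he]] [Conj and] [NP [Pron he]]] [Conj and] [NP [Pron he]]]] [VP [V visited]]]
The trees differ in how a recursive rule is bracketed over the same span.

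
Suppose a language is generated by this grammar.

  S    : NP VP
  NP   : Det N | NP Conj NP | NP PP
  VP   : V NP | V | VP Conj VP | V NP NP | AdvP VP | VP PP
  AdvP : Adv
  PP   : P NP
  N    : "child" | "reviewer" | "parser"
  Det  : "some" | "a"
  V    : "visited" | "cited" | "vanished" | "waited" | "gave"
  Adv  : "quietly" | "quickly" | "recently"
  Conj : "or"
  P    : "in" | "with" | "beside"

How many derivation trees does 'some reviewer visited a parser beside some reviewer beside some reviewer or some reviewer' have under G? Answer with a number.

Two of the 9 distinct bracketings:
[S [NP [Det some] [N reviewer]] [VP [V visited] [NP [NP [NP [Det a] [N parser]] [PP [P beside] [NP [NP [Det some] [N reviewer]] [PP [P beside] [NP [Det some] [N reviewer]]]]]] [Conj or] [NP [Det some] [N reviewer]]]]]
[S [NP [Det some] [N reviewer]] [VP [V visited] [NP [NP [NP [NP [Det a] [N parser]] [PP [P beside] [NP [Det some] [N reviewer]]]] [PP [P beside] [NP [Det some] [N reviewer]]]] [Conj or] [NP [Det some] [N reviewer]]]]]
The trees differ in how a recursive rule is bracketed over the same span.

9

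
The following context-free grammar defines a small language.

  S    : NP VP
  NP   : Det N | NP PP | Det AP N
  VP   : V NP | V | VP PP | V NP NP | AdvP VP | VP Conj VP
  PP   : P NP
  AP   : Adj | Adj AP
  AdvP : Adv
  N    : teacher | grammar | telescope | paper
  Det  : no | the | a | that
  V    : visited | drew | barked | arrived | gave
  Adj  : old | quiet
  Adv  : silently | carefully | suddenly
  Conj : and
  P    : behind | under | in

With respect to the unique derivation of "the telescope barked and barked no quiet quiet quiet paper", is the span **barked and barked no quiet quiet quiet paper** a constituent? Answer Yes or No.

Yes

[S [NP [Det the] [N telescope]] [VP [VP [V barked]] [Conj and] [VP [V barked] [NP [Det no] [AP [Adj quiet] [AP [Adj quiet] [AP [Adj quiet]]]] [N paper]]]]]
The words 'barked and barked no quiet quiet quiet paper' are exhaustively dominated by a single VP node (built by VP → VP Conj VP), so they form a constituent.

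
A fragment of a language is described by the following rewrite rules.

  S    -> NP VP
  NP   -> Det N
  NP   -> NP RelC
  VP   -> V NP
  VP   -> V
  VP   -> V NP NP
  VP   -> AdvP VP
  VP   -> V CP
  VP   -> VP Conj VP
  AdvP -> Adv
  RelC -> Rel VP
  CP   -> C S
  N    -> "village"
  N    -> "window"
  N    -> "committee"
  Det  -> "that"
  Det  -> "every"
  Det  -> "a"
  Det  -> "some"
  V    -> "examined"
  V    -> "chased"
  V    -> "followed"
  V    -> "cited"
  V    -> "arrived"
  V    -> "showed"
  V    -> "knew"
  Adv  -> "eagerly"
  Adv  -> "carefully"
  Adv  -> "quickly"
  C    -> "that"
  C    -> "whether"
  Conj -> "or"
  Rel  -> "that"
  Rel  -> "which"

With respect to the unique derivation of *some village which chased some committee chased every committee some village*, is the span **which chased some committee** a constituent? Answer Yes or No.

[S [NP [NP [Det some] [N village]] [RelC [Rel which] [VP [V chased] [NP [Det some] [N committee]]]]] [VP [V chased] [NP [Det every] [N committee]] [NP [Det some] [N village]]]]
The words 'which chased some committee' are exhaustively dominated by a single RelC node (built by RelC → Rel VP), so they form a constituent.

Yes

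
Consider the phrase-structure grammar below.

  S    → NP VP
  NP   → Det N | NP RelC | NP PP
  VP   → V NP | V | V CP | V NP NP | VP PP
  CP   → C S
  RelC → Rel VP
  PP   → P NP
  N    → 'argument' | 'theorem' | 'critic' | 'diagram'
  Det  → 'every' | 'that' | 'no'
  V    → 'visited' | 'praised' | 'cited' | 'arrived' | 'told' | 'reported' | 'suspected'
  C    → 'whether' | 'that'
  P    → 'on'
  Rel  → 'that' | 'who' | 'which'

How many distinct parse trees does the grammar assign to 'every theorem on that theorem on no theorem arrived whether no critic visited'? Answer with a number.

2

The two bracketings:
[S [NP [NP [Det every] [N theorem]] [PP [P on] [NP [NP [Det that] [N theorem]] [PP [P on] [NP [Det no] [N theorem]]]]]] [VP [V arrived] [CP [C whether] [S [NP [Det no] [N critic]] [VP [V visited]]]]]]
[S [NP [NP [NP [Det every] [N theorem]] [PP [P on] [NP [Det that] [N theorem]]]] [PP [P on] [NP [Det no] [N theorem]]]] [VP [V arrived] [CP [C whether] [S [NP [Det no] [N critic]] [VP [V visited]]]]]]
The trees differ in how a recursive rule is bracketed over the same span.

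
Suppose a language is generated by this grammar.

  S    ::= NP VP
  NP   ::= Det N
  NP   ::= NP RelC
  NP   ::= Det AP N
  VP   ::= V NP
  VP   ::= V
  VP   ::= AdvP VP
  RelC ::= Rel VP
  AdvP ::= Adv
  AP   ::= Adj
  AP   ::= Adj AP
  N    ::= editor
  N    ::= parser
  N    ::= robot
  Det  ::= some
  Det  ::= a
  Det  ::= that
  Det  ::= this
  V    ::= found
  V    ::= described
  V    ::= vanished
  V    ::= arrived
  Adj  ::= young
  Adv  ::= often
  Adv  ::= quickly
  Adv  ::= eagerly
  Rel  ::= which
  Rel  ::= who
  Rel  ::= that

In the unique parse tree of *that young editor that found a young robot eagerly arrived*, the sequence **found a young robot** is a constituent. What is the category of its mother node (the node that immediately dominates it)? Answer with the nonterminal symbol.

RelC

S
  NP
    NP
      Det: that
      AP
        Adj: young
      N: editor
    RelC
      Rel: that
      VP
        V: found
        NP
          Det: a
          AP
            Adj: young
          N: robot
  VP
    AdvP
      Adv: eagerly
    VP
      V: arrived
The span 'found a young robot' is the VP node built by VP → V NP.
Its mother is the RelC built by RelC → Rel VP.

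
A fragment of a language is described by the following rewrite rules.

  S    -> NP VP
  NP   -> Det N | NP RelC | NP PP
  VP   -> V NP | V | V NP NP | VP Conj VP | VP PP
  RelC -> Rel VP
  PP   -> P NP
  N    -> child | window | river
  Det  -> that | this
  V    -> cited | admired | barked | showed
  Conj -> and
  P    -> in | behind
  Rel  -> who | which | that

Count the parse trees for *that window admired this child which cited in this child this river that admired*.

The two bracketings:
[S [NP [Det that] [N window]] [VP [V admired] [NP [NP [Det this] [N child]] [RelC [Rel which] [VP [VP [V cited]] [PP [P in] [NP [Det this] [N child]]]]]] [NP [NP [Det this] [N river]] [RelC [Rel that] [VP [V admired]]]]]]
[S [NP [Det that] [N window]] [VP [V admired] [NP [NP [NP [Det this] [N child]] [RelC [Rel which] [VP [V cited]]]] [PP [P in] [NP [Det this] [N child]]]] [NP [NP [Det this] [N river]] [RelC [Rel that] [VP [V admired]]]]]]
The difference turns on whether NP → NP PP is used at the relevant span, versus an alternative expansion of NP.

2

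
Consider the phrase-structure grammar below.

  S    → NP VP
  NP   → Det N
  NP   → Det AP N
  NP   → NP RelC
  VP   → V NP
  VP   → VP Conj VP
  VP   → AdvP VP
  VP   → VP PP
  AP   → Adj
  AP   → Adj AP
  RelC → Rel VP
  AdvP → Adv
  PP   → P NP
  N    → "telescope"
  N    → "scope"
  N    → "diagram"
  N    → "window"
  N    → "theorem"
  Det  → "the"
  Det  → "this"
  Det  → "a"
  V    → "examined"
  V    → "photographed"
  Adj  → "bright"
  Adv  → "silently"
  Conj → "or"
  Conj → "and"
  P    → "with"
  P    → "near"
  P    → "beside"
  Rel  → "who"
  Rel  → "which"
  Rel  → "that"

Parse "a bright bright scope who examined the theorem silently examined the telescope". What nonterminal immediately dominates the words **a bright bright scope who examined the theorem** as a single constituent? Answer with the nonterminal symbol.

S
  NP
    NP
      Det: a
      AP
        Adj: bright
        AP
          Adj: bright
      N: scope
    RelC
      Rel: who
      VP
        V: examined
        NP
          Det: the
          N: theorem
  VP
    AdvP
      Adv: silently
    VP
      V: examined
      NP
        Det: the
        N: telescope
The span 'a bright bright scope who examined the theorem' is the NP node built by NP → NP RelC.

NP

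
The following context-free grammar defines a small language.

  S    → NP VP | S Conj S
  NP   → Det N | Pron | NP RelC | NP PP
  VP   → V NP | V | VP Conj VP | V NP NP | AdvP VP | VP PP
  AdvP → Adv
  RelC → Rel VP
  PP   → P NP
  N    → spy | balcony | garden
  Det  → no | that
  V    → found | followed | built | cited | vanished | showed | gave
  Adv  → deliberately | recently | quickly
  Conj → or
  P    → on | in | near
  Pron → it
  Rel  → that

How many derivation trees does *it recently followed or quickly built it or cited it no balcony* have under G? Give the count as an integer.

7

Two of the 7 distinct bracketings:
[S [NP [Pron it]] [VP [VP [AdvP [Adv recently]] [VP [V followed]]] [Conj or] [VP [VP [AdvP [Adv quickly]] [VP [V built] [NP [Pron it]]]] [Conj or] [VP [V cited] [NP [Pron it]] [NP [Det no] [N balcony]]]]]]
[S [NP [Pron it]] [VP [VP [AdvP [Adv recently]] [VP [V followed]]] [Conj or] [VP [AdvP [Adv quickly]] [VP [VP [V built] [NP [Pron it]]] [Conj or] [VP [V cited] [NP [Pron it]] [NP [Det no] [N balcony]]]]]]]
The trees differ in how a recursive rule is bracketed over the same span.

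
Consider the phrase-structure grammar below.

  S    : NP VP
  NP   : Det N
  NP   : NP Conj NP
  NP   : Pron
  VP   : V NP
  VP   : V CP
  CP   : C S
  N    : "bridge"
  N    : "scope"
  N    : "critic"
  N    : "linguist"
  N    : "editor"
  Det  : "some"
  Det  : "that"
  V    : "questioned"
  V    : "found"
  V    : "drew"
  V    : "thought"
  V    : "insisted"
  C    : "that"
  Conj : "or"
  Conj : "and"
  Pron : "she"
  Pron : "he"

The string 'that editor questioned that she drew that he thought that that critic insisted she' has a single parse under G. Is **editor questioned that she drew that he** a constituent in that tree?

No

[S [NP [Det that] [N editor]] [VP [V questioned] [CP [C that] [S [NP [Pron she]] [VP [V drew] [CP [C that] [S [NP [Pron he]] [VP [V thought] [CP [C that] [S [NP [Det that] [N critic]] [VP [V insisted] [NP [Pron she]]]]]]]]]]]]]
The smallest constituent containing 'editor questioned that she drew that he' is the S spanning 'that editor questioned that she drew that he thought that that critic insisted she'; no single node in the tree dominates exactly the given words.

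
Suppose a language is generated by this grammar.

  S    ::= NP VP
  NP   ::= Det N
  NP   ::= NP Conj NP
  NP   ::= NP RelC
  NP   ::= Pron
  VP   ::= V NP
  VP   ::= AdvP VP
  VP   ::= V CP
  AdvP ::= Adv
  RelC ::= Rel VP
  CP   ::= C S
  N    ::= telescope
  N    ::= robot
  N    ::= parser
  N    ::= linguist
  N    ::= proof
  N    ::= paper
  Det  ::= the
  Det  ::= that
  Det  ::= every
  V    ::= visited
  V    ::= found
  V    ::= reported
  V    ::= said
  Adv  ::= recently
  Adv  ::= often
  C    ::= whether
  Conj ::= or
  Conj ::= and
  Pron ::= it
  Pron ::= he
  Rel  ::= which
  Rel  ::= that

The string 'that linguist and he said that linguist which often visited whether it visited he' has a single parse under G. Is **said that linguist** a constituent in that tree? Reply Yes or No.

No

[S [NP [NP [Det that] [N linguist]] [Conj and] [NP [Pron he]]] [VP [V said] [NP [NP [Det that] [N linguist]] [RelC [Rel which] [VP [AdvP [Adv often]] [VP [V visited] [CP [C whether] [S [NP [Pron it]] [VP [V visited] [NP [Pron he]]]]]]]]]]]
The smallest constituent containing 'said that linguist' is the VP spanning 'said that linguist which often visited whether it visited he'; no single node in the tree dominates exactly the given words.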